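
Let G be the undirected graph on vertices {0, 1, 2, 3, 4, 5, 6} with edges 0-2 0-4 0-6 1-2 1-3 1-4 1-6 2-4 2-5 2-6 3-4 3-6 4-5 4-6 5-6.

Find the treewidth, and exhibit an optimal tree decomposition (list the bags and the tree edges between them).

Treewidth 3.
One such decomposition:
Bags: B1 = {1, 2, 4, 6}  B2 = {0, 2, 4, 6}  B3 = {2, 4, 5, 6}  B4 = {1, 3, 4, 6}
Tree: B1–B2, B2–B3, B1–B4

The largest bag has 4 vertices, giving width 3; this decomposition certifies tw(G) ≤ 3. Conversely, {0, 2, 4, 6} is a clique of size 4, and the vertices of any clique must share a bag in every tree decomposition; so some bag has ≥ 4 vertices and tw(G) ≥ 3. Hence tw(G) = 3 exactly.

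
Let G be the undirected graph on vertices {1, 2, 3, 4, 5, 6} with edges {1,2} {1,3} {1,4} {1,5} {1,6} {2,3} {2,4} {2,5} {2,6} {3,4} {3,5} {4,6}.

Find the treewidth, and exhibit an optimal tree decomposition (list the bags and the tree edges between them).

Each bag holds 4 vertices, so the decomposition has width 3, which upper-bounds the treewidth. On the other hand G contains the 4-clique {1, 2, 3, 4}. A clique must lie in a single bag of any decomposition, so no decomposition can have width below 3. Combining the bounds, tw(G) = 3.

Treewidth 3.
Bags: B1 = {1, 2, 3, 4}  B2 = {1, 2, 4, 6}  B3 = {1, 2, 3, 5}
Tree: B1–B2, B1–B3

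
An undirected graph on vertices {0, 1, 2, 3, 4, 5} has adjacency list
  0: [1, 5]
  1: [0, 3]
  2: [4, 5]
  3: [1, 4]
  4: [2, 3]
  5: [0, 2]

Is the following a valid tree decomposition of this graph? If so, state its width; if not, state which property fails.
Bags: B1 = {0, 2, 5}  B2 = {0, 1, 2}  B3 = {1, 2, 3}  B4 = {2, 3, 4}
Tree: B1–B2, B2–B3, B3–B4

Yes; width 2.

Vertex coverage: the bags together contain {0, 1, 2, 3, 4, 5}, the full vertex set. Edge coverage: each edge of G has both endpoints in at least one bag. Running intersection: for every vertex, the bags containing it form a connected subtree. All three properties hold, so this is a valid tree decomposition of width max|bag| − 1 = 2, and hence tw(G) ≤ 2.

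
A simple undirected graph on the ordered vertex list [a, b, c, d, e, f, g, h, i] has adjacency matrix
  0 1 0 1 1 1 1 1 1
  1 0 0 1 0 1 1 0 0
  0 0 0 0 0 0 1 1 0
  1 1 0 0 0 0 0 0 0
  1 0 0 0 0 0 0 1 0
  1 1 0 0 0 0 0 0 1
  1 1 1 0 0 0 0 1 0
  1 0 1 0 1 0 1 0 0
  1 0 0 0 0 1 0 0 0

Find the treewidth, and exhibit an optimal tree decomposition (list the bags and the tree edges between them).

Treewidth 2.
One optimal decomposition is:
Bags: B1 = {a, b, f}  B2 = {a, b, g}  B3 = {a, g, h}  B4 = {a, e, h}  B5 = {a, b, d}  B6 = {a, f, i}  B7 = {c, g, h}
Tree: B1–B2, B2–B3, B3–B4, B2–B5, B1–B6, B3–B7

Each bag holds 3 vertices, so the decomposition has width 2, which upper-bounds the treewidth. For the lower bound, the 3 vertices {c, g, h} are pairwise adjacent, and any tree decomposition puts a clique entirely inside one bag — forcing width ≥ 2. The upper and lower bounds meet at 2, so that is the treewidth.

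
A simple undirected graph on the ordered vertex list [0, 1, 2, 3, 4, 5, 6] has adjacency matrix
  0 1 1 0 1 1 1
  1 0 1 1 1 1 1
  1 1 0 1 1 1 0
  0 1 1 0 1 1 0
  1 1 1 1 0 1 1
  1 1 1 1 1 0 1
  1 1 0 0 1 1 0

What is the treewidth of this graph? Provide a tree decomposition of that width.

Every bag has size at most 5, so the width is 5 − 1 = 4 and tw(G) ≤ 4. Conversely, {0, 1, 2, 4, 5} is a clique of size 5, and the vertices of any clique must share a bag in every tree decomposition; so some bag has ≥ 5 vertices and tw(G) ≥ 4. The upper and lower bounds meet at 4, so that is the treewidth.

Treewidth 4.
One such decomposition:
Bags: B1 = {0, 1, 4, 5, 6}  B2 = {0, 1, 2, 4, 5}  B3 = {1, 2, 3, 4, 5}
Tree: B1–B2, B2–B3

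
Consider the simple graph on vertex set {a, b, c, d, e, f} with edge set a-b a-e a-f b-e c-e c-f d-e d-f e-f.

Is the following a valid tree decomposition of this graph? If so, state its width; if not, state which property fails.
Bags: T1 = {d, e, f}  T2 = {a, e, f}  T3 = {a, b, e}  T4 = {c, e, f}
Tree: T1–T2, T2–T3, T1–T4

Checking the three conditions: (i) the bags cover all of {a, b, c, d, e, f}; (ii) for each edge, some bag contains both endpoints; (iii) the bags containing any fixed vertex form a subtree. All hold, so the decomposition is valid with width 3 − 1 = 2.

Yes; width 2.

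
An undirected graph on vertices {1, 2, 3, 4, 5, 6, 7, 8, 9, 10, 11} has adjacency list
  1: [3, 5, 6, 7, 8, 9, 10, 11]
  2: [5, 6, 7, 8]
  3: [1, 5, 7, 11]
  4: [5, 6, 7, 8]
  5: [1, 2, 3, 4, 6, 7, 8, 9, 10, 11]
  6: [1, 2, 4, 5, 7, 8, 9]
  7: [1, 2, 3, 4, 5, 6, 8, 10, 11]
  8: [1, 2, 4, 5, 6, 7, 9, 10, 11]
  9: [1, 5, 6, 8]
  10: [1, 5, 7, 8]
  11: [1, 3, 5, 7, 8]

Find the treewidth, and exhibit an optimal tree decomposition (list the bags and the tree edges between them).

Treewidth 4.
One optimal decomposition is:
Bags: B1 = {1, 5, 6, 8, 9}  B2 = {1, 5, 6, 7, 8}  B3 = {2, 5, 6, 7, 8}  B4 = {1, 5, 7, 8, 10}  B5 = {1, 5, 7, 8, 11}  B6 = {4, 5, 6, 7, 8}  B7 = {1, 3, 5, 7, 11}
Tree: B1–B2, B2–B3, B2–B4, B2–B5, B2–B6, B5–B7

The largest bag has 5 vertices, giving width 4; this decomposition certifies tw(G) ≤ 4. On the other hand G contains the 5-clique {1, 5, 6, 8, 9}. A clique must lie in a single bag of any decomposition, so no decomposition can have width below 4. Hence tw(G) = 4 exactly.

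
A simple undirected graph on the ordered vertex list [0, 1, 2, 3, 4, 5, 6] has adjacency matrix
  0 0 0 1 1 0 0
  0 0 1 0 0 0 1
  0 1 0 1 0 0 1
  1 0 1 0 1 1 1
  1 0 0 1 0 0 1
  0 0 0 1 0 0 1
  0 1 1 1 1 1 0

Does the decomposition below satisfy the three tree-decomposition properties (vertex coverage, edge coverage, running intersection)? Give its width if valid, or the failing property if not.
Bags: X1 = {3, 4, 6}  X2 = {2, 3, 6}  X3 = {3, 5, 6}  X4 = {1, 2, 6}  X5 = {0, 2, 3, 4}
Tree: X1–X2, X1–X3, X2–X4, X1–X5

No — bags containing vertex 2 are not connected in the tree.

A tree decomposition must satisfy three properties: every vertex lies in some bag; for every edge, both endpoints lie together in some bag; and for every vertex, the bags containing it form a connected subtree. Here bags containing vertex 2 are not connected in the tree, so the decomposition is invalid.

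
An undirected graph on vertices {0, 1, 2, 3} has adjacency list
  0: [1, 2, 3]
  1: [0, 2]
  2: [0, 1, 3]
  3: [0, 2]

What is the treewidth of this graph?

A width-2 tree decomposition is:
Bags: B1 = {0, 2, 3}  B2 = {0, 1, 2}
Tree: B1–B2
Each bag holds 3 vertices, so the decomposition has width 2, which upper-bounds the treewidth. For the lower bound, the 3 vertices {0, 1, 2} are pairwise adjacent, and any tree decomposition puts a clique entirely inside one bag — forcing width ≥ 2. Combining the bounds, tw(G) = 2.

2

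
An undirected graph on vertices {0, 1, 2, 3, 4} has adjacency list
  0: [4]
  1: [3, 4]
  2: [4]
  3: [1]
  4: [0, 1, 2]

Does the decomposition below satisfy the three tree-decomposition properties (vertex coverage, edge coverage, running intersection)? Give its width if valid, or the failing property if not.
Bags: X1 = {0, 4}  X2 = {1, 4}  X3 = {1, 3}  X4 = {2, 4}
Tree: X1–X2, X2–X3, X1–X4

Checking the three conditions: (i) the bags cover all of {0, 1, 2, 3, 4}; (ii) for each edge, some bag contains both endpoints; (iii) the bags containing any fixed vertex form a subtree. All hold, so the decomposition is valid with width 2 − 1 = 1.

Yes; width 1.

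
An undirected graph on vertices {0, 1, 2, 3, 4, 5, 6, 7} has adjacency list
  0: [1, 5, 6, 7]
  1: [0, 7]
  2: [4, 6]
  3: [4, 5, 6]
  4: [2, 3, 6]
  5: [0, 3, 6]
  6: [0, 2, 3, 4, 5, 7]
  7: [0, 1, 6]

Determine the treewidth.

A width-2 tree decomposition is:
Bags: B1 = {3, 5, 6}  B2 = {0, 5, 6}  B3 = {3, 4, 6}  B4 = {2, 4, 6}  B5 = {0, 6, 7}  B6 = {0, 1, 7}
Tree: B1–B2, B1–B3, B3–B4, B2–B5, B5–B6
The largest bag has 3 vertices, giving width 2; this decomposition certifies tw(G) ≤ 2. Conversely, {0, 1, 7} is a clique of size 3, and the vertices of any clique must share a bag in every tree decomposition; so some bag has ≥ 3 vertices and tw(G) ≥ 2. Combining the bounds, tw(G) = 2.

2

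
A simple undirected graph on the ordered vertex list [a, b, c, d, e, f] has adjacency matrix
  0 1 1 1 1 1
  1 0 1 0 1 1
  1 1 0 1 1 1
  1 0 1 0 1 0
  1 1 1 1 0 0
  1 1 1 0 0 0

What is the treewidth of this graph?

3

A width-3 tree decomposition is:
Bags: B1 = {a, b, c, e}  B2 = {a, b, c, f}  B3 = {a, c, d, e}
Tree: B1–B2, B1–B3
Every bag has size at most 4, so the width is 4 − 1 = 3 and tw(G) ≤ 3. For the lower bound, the 4 vertices {a, c, d, e} are pairwise adjacent, and any tree decomposition puts a clique entirely inside one bag — forcing width ≥ 3. Combining the bounds, tw(G) = 3.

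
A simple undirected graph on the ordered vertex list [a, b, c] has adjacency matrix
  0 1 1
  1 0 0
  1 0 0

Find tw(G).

A width-1 tree decomposition is:
Bags: B1 = {a, c}  B2 = {a, b}
Tree: B1–B2
Every bag has size at most 2, so the width is 2 − 1 = 1 and tw(G) ≤ 1. Since G has at least one edge (e.g. c–a), it is not an edgeless graph, so tw(G) ≥ 1. Combining the bounds, tw(G) = 1.

1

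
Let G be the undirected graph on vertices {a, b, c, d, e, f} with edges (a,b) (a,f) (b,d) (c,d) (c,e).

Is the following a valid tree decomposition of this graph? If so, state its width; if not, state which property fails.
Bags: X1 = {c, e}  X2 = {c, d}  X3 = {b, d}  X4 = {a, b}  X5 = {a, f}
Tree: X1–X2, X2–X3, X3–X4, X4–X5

Yes; width 1.

Every vertex of G appears in some bag (union = {a, b, c, d, e, f}); every edge is covered by a bag; and for each vertex v the set of bags containing v is connected in the bag tree. The decomposition is therefore valid. The largest bag has 2 vertices, so the width is 1.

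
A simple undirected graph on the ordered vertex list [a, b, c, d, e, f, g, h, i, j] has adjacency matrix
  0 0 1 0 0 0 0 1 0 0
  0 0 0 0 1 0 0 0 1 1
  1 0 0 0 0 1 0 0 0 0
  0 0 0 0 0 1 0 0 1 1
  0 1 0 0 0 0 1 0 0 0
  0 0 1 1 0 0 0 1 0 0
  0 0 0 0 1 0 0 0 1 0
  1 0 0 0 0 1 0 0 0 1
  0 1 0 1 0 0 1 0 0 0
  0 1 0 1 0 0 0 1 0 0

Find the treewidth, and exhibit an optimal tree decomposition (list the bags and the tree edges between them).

Treewidth 2.
One such decomposition:
Bags: B1 = {a, c, h}  B2 = {c, f, h}  B3 = {f, h, j}  B4 = {d, f, j}  B5 = {b, d, j}  B6 = {b, d, i}  B7 = {b, e, i}  B8 = {e, g, i}
Tree: B1–B2, B2–B3, B3–B4, B4–B5, B5–B6, B6–B7, B7–B8

Each bag holds 3 vertices, so the decomposition has width 2, which upper-bounds the treewidth. The edges a–c–f–h–a form a cycle, so G is not a tree and its treewidth is at least 2. Hence tw(G) = 2 exactly.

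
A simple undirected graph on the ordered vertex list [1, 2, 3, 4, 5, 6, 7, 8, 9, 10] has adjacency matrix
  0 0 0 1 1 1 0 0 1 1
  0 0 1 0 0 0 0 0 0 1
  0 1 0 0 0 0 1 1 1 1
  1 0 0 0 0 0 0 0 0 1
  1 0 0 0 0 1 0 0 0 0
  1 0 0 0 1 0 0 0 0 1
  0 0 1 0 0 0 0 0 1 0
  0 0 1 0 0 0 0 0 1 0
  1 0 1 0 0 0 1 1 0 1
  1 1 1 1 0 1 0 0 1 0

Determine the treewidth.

A width-2 tree decomposition is:
Bags: B1 = {3, 9, 10}  B2 = {1, 9, 10}  B3 = {1, 6, 10}  B4 = {1, 5, 6}  B5 = {3, 8, 9}  B6 = {2, 3, 10}  B7 = {1, 4, 10}  B8 = {3, 7, 9}
Tree: B1–B2, B2–B3, B3–B4, B1–B5, B1–B6, B2–B7, B5–B8
Every bag has size at most 3, so the width is 3 − 1 = 2 and tw(G) ≤ 2. On the other hand G contains the 3-clique {3, 8, 9}. A clique must lie in a single bag of any decomposition, so no decomposition can have width below 2. Hence tw(G) = 2 exactly.

2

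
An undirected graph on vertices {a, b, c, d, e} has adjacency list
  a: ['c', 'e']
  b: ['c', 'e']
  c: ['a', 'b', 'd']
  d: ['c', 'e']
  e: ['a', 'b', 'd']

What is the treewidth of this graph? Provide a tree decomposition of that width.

Each bag holds 3 vertices, so the decomposition has width 2, which upper-bounds the treewidth. Since d–c–b–e–d is a cycle in G, G is not acyclic. Forests are exactly the graphs of treewidth ≤ 1, so tw(G) ≥ 2. Hence tw(G) = 2 exactly.

Treewidth 2.
One such decomposition:
Bags: B1 = {c, d, e}  B2 = {b, c, e}  B3 = {a, c, e}
Tree: B1–B2, B2–B3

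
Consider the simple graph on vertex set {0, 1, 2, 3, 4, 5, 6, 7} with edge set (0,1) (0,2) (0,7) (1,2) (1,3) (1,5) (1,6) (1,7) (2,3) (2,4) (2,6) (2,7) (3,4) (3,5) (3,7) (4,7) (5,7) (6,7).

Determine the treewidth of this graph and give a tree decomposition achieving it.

The largest bag has 4 vertices, giving width 3; this decomposition certifies tw(G) ≤ 3. Conversely, {0, 1, 2, 7} is a clique of size 4, and the vertices of any clique must share a bag in every tree decomposition; so some bag has ≥ 4 vertices and tw(G) ≥ 3. Combining the bounds, tw(G) = 3.

Treewidth 3.
One optimal decomposition is:
Bags: B1 = {1, 2, 3, 7}  B2 = {0, 1, 2, 7}  B3 = {1, 3, 5, 7}  B4 = {1, 2, 6, 7}  B5 = {2, 3, 4, 7}
Tree: B1–B2, B1–B3, B1–B4, B1–B5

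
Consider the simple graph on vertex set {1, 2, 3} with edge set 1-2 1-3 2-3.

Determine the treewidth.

2

A width-2 tree decomposition is:
Bags: B1 = {1, 2, 3}
Tree: (single bag)
With just one bag of size 3, the width is 3 − 1 = 2, so tw(G) ≤ 2. Conversely, {1, 2, 3} is a clique of size 3, and the vertices of any clique must share a bag in every tree decomposition; so some bag has ≥ 3 vertices and tw(G) ≥ 2. Combining the bounds, tw(G) = 2.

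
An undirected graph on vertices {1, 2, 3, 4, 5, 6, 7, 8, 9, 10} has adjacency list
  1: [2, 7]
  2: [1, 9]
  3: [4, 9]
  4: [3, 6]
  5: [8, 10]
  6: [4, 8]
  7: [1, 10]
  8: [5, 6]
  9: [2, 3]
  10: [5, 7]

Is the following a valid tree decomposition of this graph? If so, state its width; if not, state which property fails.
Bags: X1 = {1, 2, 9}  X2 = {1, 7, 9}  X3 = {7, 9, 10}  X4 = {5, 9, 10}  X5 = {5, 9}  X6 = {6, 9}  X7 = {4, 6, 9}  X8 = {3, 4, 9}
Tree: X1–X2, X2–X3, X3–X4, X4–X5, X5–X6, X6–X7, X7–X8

A tree decomposition must satisfy three properties: every vertex lies in some bag; for every edge, both endpoints lie together in some bag; and for every vertex, the bags containing it form a connected subtree. Here vertex 8 appears in no bag, so the decomposition is invalid.

No — vertex 8 appears in no bag.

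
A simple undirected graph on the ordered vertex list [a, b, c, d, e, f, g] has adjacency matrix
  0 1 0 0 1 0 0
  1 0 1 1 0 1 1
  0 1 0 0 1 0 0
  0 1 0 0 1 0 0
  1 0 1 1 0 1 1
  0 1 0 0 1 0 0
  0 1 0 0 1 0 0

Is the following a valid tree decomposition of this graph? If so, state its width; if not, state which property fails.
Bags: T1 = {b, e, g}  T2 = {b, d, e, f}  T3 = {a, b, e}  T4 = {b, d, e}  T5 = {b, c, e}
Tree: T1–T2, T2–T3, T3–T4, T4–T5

A tree decomposition must satisfy three properties: every vertex lies in some bag; for every edge, both endpoints lie together in some bag; and for every vertex, the bags containing it form a connected subtree. Here bags containing vertex d are not connected in the tree, so the decomposition is invalid.

No — bags containing vertex d are not connected in the tree.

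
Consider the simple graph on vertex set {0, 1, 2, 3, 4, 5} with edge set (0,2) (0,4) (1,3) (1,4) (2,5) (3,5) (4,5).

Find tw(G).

A width-2 tree decomposition is:
Bags: B1 = {0, 2, 4}  B2 = {2, 4, 5}  B3 = {1, 4, 5}  B4 = {1, 3, 5}
Tree: B1–B2, B2–B3, B3–B4
Each bag holds 3 vertices, so the decomposition has width 2, which upper-bounds the treewidth. For the lower bound, G contains the cycle 0–2–5–4–0, so G is not a forest; only forests have treewidth ≤ 1, hence tw(G) ≥ 2. Therefore the treewidth is 2.

2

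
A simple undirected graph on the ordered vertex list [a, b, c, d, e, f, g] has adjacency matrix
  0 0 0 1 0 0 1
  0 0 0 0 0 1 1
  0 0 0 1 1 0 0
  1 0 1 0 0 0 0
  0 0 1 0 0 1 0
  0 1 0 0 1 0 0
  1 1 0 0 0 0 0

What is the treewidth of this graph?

2

A width-2 tree decomposition is:
Bags: B1 = {b, e, f}  B2 = {b, c, e}  B3 = {b, c, d}  B4 = {a, b, d}  B5 = {a, b, g}
Tree: B1–B2, B2–B3, B3–B4, B4–B5
Each bag holds 3 vertices, so the decomposition has width 2, which upper-bounds the treewidth. For the lower bound, G contains the cycle b–f–e–c–d–a–g–b, so G is not a forest; only forests have treewidth ≤ 1, hence tw(G) ≥ 2. The upper and lower bounds meet at 2, so that is the treewidth.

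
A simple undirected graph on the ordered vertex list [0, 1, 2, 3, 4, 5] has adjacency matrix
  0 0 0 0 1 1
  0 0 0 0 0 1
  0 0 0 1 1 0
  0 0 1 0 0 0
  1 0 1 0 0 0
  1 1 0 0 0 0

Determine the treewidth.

1

A width-1 tree decomposition is:
Bags: B1 = {2, 3}  B2 = {2, 4}  B3 = {0, 4}  B4 = {0, 5}  B5 = {1, 5}
Tree: B1–B2, B2–B3, B3–B4, B4–B5
The largest bag has 2 vertices, giving width 1; this decomposition certifies tw(G) ≤ 1. Since G has at least one edge (e.g. 3–2), it is not an edgeless graph, so tw(G) ≥ 1. Combining the bounds, tw(G) = 1.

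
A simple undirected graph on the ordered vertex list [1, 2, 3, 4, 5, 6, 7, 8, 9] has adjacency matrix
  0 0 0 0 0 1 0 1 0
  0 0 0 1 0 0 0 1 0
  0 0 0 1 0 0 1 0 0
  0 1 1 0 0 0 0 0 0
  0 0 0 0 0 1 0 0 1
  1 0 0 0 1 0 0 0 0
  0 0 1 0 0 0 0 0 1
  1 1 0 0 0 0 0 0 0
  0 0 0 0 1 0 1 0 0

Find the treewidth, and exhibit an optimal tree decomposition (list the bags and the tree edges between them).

Each bag holds 3 vertices, so the decomposition has width 2, which upper-bounds the treewidth. The edges 9–5–6–1–8–2–4–3–7–9 form a cycle, so G is not a tree and its treewidth is at least 2. Therefore the treewidth is 2.

Treewidth 2.
One optimal decomposition is:
Bags: B1 = {5, 6, 9}  B2 = {1, 6, 9}  B3 = {1, 8, 9}  B4 = {2, 8, 9}  B5 = {2, 4, 9}  B6 = {3, 4, 9}  B7 = {3, 7, 9}
Tree: B1–B2, B2–B3, B3–B4, B4–B5, B5–B6, B6–B7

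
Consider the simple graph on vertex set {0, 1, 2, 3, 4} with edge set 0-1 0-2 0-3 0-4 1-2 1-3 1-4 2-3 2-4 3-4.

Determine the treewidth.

4

A width-4 tree decomposition is:
Bags: B1 = {0, 1, 2, 3, 4}
Tree: (single bag)
With just one bag of size 5, the width is 5 − 1 = 4, so tw(G) ≤ 4. Conversely, {0, 1, 2, 3, 4} is a clique of size 5, and the vertices of any clique must share a bag in every tree decomposition; so some bag has ≥ 5 vertices and tw(G) ≥ 4. Therefore the treewidth is 4.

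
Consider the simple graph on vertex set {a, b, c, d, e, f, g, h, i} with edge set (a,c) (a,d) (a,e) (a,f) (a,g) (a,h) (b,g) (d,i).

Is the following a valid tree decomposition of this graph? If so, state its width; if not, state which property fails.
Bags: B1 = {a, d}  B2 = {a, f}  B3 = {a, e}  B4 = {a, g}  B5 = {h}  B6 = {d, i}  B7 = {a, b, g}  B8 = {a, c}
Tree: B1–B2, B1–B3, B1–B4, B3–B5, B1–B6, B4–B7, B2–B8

A tree decomposition must satisfy three properties: every vertex lies in some bag; for every edge, both endpoints lie together in some bag; and for every vertex, the bags containing it form a connected subtree. Here edge (a,h) lies in no bag, so the decomposition is invalid.

No — edge (a,h) lies in no bag.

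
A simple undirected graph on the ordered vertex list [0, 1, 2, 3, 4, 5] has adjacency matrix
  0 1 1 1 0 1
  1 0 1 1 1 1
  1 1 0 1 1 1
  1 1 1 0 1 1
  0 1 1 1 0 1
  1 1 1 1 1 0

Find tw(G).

4

A width-4 tree decomposition is:
Bags: B1 = {1, 2, 3, 4, 5}  B2 = {0, 1, 2, 3, 5}
Tree: B1–B2
The largest bag has 5 vertices, giving width 4; this decomposition certifies tw(G) ≤ 4. Conversely, {0, 1, 2, 3, 5} is a clique of size 5, and the vertices of any clique must share a bag in every tree decomposition; so some bag has ≥ 5 vertices and tw(G) ≥ 4. Combining the bounds, tw(G) = 4.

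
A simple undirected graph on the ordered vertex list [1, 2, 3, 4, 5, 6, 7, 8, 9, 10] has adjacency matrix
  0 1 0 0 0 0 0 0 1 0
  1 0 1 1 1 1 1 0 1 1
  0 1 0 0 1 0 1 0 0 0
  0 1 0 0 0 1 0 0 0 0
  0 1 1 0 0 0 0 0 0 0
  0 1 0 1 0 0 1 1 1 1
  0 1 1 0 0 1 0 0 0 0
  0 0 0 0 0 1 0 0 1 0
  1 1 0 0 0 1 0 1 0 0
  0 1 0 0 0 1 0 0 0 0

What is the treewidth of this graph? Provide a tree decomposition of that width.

Each bag holds 3 vertices, so the decomposition has width 2, which upper-bounds the treewidth. For the lower bound, the 3 vertices {6, 8, 9} are pairwise adjacent, and any tree decomposition puts a clique entirely inside one bag — forcing width ≥ 2. Therefore the treewidth is 2.

Treewidth 2.
One such decomposition:
Bags: B1 = {2, 4, 6}  B2 = {2, 6, 7}  B3 = {2, 3, 7}  B4 = {2, 3, 5}  B5 = {2, 6, 9}  B6 = {6, 8, 9}  B7 = {2, 6, 10}  B8 = {1, 2, 9}
Tree: B1–B2, B2–B3, B3–B4, B2–B5, B5–B6, B2–B7, B5–B8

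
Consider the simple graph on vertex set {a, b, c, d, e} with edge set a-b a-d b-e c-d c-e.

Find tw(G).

A width-2 tree decomposition is:
Bags: B1 = {a, c, d}  B2 = {a, c, e}  B3 = {a, b, e}
Tree: B1–B2, B2–B3
Each bag holds 3 vertices, so the decomposition has width 2, which upper-bounds the treewidth. For the lower bound, G contains the cycle a–d–c–e–b–a, so G is not a forest; only forests have treewidth ≤ 1, hence tw(G) ≥ 2. Combining the bounds, tw(G) = 2.

2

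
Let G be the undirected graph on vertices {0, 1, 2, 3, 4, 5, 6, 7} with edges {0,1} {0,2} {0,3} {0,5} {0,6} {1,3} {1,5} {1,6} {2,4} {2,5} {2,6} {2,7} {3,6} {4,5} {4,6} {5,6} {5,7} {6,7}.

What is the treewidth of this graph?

3

A width-3 tree decomposition is:
Bags: B1 = {0, 2, 5, 6}  B2 = {2, 4, 5, 6}  B3 = {0, 1, 5, 6}  B4 = {2, 5, 6, 7}  B5 = {0, 1, 3, 6}
Tree: B1–B2, B1–B3, B2–B4, B3–B5
Each bag holds 4 vertices, so the decomposition has width 3, which upper-bounds the treewidth. Conversely, {0, 1, 3, 6} is a clique of size 4, and the vertices of any clique must share a bag in every tree decomposition; so some bag has ≥ 4 vertices and tw(G) ≥ 3. The upper and lower bounds meet at 3, so that is the treewidth.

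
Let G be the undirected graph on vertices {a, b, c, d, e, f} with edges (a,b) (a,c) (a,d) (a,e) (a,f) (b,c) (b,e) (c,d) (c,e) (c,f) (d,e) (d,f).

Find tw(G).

A width-3 tree decomposition is:
Bags: B1 = {a, b, c, e}  B2 = {a, c, d, e}  B3 = {a, c, d, f}
Tree: B1–B2, B2–B3
Each bag holds 4 vertices, so the decomposition has width 3, which upper-bounds the treewidth. On the other hand G contains the 4-clique {a, c, d, e}. A clique must lie in a single bag of any decomposition, so no decomposition can have width below 3. Hence tw(G) = 3 exactly.

3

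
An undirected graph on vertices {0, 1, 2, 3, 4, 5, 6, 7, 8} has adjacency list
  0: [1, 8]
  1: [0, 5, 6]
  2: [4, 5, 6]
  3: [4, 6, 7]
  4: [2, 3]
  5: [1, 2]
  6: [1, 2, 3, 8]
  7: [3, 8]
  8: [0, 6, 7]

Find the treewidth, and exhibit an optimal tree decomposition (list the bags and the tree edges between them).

Every bag has size at most 4, so the width is 4 − 1 = 3 and tw(G) ≤ 3. For the lower bound: the 4 vertex sets {0,1,5}, {2}, {6}, {3,4,7,8} are disjoint, each induces a connected subgraph, and every pair is joined by at least one edge of G. Contracting each set to a single vertex therefore yields K_{4} as a minor, and since treewidth is minor-monotone, tw(G) ≥ tw(K_{4}) = 3. The upper and lower bounds meet at 3, so that is the treewidth.

Treewidth 3.
One such decomposition:
Bags: B1 = {0, 1, 2, 5}  B2 = {0, 1, 2, 6}  B3 = {0, 2, 6, 8}  B4 = {2, 4, 6, 8}  B5 = {3, 4, 6, 8}  B6 = {3, 4, 7, 8}
Tree: B1–B2, B2–B3, B3–B4, B4–B5, B5–B6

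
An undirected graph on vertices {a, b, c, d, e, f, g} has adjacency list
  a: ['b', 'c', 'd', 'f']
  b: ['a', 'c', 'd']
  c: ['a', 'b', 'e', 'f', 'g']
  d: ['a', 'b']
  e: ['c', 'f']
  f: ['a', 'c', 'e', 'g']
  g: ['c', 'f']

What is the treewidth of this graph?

2

A width-2 tree decomposition is:
Bags: B1 = {a, b, c}  B2 = {a, c, f}  B3 = {c, f, g}  B4 = {c, e, f}  B5 = {a, b, d}
Tree: B1–B2, B2–B3, B3–B4, B1–B5
Every bag has size at most 3, so the width is 3 − 1 = 2 and tw(G) ≤ 2. For the lower bound, the 3 vertices {a, b, d} are pairwise adjacent, and any tree decomposition puts a clique entirely inside one bag — forcing width ≥ 2. Therefore the treewidth is 2.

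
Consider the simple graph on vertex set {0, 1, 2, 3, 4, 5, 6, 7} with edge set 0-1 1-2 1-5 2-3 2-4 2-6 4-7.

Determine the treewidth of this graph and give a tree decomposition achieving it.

Treewidth 1.
Bags: B1 = {2, 4}  B2 = {2, 6}  B3 = {4, 7}  B4 = {2, 3}  B5 = {1, 2}  B6 = {1, 5}  B7 = {0, 1}
Tree: B1–B2, B1–B3, B1–B4, B1–B5, B5–B6, B5–B7

Every bag has size at most 2, so the width is 2 − 1 = 1 and tw(G) ≤ 1. Any graph with an edge has treewidth ≥ 1, and G has the edge 4–2. The upper and lower bounds meet at 1, so that is the treewidth.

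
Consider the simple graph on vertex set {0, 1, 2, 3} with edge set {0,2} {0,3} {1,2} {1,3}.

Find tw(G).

A width-2 tree decomposition is:
Bags: B1 = {0, 1, 3}  B2 = {0, 1, 2}
Tree: B1–B2
Each bag holds 3 vertices, so the decomposition has width 2, which upper-bounds the treewidth. Since 0–3–1–2–0 is a cycle in G, G is not acyclic. Forests are exactly the graphs of treewidth ≤ 1, so tw(G) ≥ 2. The upper and lower bounds meet at 2, so that is the treewidth.

2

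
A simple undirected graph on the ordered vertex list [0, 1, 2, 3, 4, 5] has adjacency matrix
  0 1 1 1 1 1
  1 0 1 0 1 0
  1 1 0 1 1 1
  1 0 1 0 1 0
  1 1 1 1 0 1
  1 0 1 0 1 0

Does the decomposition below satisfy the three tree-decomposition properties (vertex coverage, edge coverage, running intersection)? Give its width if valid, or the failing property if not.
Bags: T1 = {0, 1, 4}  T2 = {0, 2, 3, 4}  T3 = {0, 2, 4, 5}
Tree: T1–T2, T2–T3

A tree decomposition must satisfy three properties: every vertex lies in some bag; for every edge, both endpoints lie together in some bag; and for every vertex, the bags containing it form a connected subtree. Here edge (2,1) lies in no bag, so the decomposition is invalid.

No — edge (2,1) lies in no bag.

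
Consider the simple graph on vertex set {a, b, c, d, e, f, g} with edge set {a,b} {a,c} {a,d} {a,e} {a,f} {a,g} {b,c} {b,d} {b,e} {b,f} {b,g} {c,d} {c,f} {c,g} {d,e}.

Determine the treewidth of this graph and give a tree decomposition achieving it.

Each bag holds 4 vertices, so the decomposition has width 3, which upper-bounds the treewidth. On the other hand G contains the 4-clique {a, b, d, e}. A clique must lie in a single bag of any decomposition, so no decomposition can have width below 3. The upper and lower bounds meet at 3, so that is the treewidth.

Treewidth 3.
Bags: B1 = {a, b, c, f}  B2 = {a, b, c, d}  B3 = {a, b, c, g}  B4 = {a, b, d, e}
Tree: B1–B2, B2–B3, B2–B4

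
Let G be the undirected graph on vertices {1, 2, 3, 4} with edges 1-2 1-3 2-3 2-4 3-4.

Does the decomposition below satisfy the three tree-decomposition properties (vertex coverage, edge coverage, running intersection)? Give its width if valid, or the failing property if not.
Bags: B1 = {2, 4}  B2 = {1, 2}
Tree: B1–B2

No — vertex 3 appears in no bag.

A tree decomposition must satisfy three properties: every vertex lies in some bag; for every edge, both endpoints lie together in some bag; and for every vertex, the bags containing it form a connected subtree. Here vertex 3 appears in no bag, so the decomposition is invalid.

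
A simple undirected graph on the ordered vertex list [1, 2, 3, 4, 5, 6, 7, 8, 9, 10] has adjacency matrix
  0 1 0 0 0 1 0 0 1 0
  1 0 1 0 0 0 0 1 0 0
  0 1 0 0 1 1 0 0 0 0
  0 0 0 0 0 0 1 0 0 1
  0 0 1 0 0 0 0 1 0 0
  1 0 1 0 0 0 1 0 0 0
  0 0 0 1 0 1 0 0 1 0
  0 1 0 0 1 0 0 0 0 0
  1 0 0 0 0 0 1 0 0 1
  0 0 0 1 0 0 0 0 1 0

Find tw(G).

2

A width-2 tree decomposition is:
Bags: B1 = {4, 9, 10}  B2 = {4, 7, 9}  B3 = {1, 7, 9}  B4 = {1, 6, 7}  B5 = {1, 2, 6}  B6 = {2, 3, 6}  B7 = {2, 3, 8}  B8 = {3, 5, 8}
Tree: B1–B2, B2–B3, B3–B4, B4–B5, B5–B6, B6–B7, B7–B8
Each bag holds 3 vertices, so the decomposition has width 2, which upper-bounds the treewidth. For the lower bound, G contains the cycle 10–4–7–9–10, so G is not a forest; only forests have treewidth ≤ 1, hence tw(G) ≥ 2. Combining the bounds, tw(G) = 2.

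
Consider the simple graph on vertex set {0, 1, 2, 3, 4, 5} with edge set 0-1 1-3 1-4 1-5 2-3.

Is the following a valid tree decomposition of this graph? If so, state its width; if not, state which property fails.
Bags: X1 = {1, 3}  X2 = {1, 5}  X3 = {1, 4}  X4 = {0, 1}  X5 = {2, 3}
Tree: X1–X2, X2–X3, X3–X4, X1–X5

Yes; width 1.

Vertex coverage: the bags together contain {0, 1, 2, 3, 4, 5}, the full vertex set. Edge coverage: each edge of G has both endpoints in at least one bag. Running intersection: for every vertex, the bags containing it form a connected subtree. All three properties hold, so this is a valid tree decomposition of width max|bag| − 1 = 1, and hence tw(G) ≤ 1.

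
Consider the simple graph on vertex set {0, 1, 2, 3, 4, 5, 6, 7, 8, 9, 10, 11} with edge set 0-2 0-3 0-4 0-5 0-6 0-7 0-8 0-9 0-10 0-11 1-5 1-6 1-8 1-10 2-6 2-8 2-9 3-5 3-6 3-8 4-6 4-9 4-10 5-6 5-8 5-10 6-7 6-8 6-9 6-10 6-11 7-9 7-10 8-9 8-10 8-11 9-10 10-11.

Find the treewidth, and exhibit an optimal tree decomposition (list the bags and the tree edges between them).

The largest bag has 5 vertices, giving width 4; this decomposition certifies tw(G) ≤ 4. For the lower bound, the 5 vertices {0, 6, 8, 9, 10} are pairwise adjacent, and any tree decomposition puts a clique entirely inside one bag — forcing width ≥ 4. Therefore the treewidth is 4.

Treewidth 4.
Bags: B1 = {0, 6, 7, 9, 10}  B2 = {0, 6, 8, 9, 10}  B3 = {0, 6, 8, 10, 11}  B4 = {0, 2, 6, 8, 9}  B5 = {0, 4, 6, 9, 10}  B6 = {0, 5, 6, 8, 10}  B7 = {1, 5, 6, 8, 10}  B8 = {0, 3, 5, 6, 8}
Tree: B1–B2, B2–B3, B2–B4, B1–B5, B3–B6, B6–B7, B6–B8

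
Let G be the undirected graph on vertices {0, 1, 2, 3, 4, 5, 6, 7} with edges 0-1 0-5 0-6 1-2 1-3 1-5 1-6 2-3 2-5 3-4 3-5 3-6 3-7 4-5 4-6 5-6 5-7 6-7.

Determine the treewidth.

3

A width-3 tree decomposition is:
Bags: B1 = {1, 3, 5, 6}  B2 = {1, 2, 3, 5}  B3 = {0, 1, 5, 6}  B4 = {3, 4, 5, 6}  B5 = {3, 5, 6, 7}
Tree: B1–B2, B1–B3, B1–B4, B1–B5
Each bag holds 4 vertices, so the decomposition has width 3, which upper-bounds the treewidth. On the other hand G contains the 4-clique {0, 1, 5, 6}. A clique must lie in a single bag of any decomposition, so no decomposition can have width below 3. Therefore the treewidth is 3.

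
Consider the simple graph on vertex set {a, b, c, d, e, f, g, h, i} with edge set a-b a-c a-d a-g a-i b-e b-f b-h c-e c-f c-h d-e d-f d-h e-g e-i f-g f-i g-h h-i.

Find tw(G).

A width-4 tree decomposition is:
Bags: B1 = {a, e, f, g, h}  B2 = {a, d, e, f, h}  B3 = {a, b, e, f, h}  B4 = {a, c, e, f, h}  B5 = {a, e, f, h, i}
Tree: B1–B2, B2–B3, B3–B4, B4–B5
Every bag has size at most 5, so the width is 5 − 1 = 4 and tw(G) ≤ 4. For the lower bound: the 5 vertex sets {f,g}, {d,e}, {b,h}, {a}, {c} are disjoint, each induces a connected subgraph, and every pair is joined by at least one edge of G. Contracting each set to a single vertex therefore yields K_{5} as a minor, and since treewidth is minor-monotone, tw(G) ≥ tw(K_{5}) = 4. Therefore the treewidth is 4.

4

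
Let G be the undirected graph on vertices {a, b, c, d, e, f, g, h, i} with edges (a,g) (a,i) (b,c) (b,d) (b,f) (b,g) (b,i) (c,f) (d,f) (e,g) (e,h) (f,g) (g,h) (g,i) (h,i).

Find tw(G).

A width-2 tree decomposition is:
Bags: B1 = {b, d, f}  B2 = {b, f, g}  B3 = {b, g, i}  B4 = {a, g, i}  B5 = {g, h, i}  B6 = {e, g, h}  B7 = {b, c, f}
Tree: B1–B2, B2–B3, B3–B4, B3–B5, B5–B6, B2–B7
Every bag has size at most 3, so the width is 3 − 1 = 2 and tw(G) ≤ 2. Conversely, {b, d, f} is a clique of size 3, and the vertices of any clique must share a bag in every tree decomposition; so some bag has ≥ 3 vertices and tw(G) ≥ 2. Therefore the treewidth is 2.

2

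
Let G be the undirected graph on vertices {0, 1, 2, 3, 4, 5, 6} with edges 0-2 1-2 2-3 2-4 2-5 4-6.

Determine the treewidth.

A width-1 tree decomposition is:
Bags: B1 = {0, 2}  B2 = {1, 2}  B3 = {2, 3}  B4 = {2, 5}  B5 = {2, 4}  B6 = {4, 6}
Tree: B1–B2, B1–B3, B2–B4, B3–B5, B5–B6
The largest bag has 2 vertices, giving width 1; this decomposition certifies tw(G) ≤ 1. Any graph with an edge has treewidth ≥ 1, and G has the edge 2–0. The upper and lower bounds meet at 1, so that is the treewidth.

1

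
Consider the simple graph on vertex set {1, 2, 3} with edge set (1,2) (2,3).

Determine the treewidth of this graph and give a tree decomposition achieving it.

Treewidth 1.
One such decomposition:
Bags: B1 = {1, 2}  B2 = {2, 3}
Tree: B1–B2

The largest bag has 2 vertices, giving width 1; this decomposition certifies tw(G) ≤ 1. G has an edge, so its treewidth is at least 1. The upper and lower bounds meet at 1, so that is the treewidth.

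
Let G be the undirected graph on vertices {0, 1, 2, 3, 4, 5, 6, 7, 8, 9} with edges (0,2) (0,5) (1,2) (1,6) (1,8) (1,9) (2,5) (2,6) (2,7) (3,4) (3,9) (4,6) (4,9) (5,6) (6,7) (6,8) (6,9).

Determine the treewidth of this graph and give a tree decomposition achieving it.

Treewidth 2.
One such decomposition:
Bags: B1 = {2, 6, 7}  B2 = {2, 5, 6}  B3 = {1, 2, 6}  B4 = {1, 6, 9}  B5 = {4, 6, 9}  B6 = {1, 6, 8}  B7 = {0, 2, 5}  B8 = {3, 4, 9}
Tree: B1–B2, B1–B3, B3–B4, B4–B5, B4–B6, B2–B7, B5–B8

The largest bag has 3 vertices, giving width 2; this decomposition certifies tw(G) ≤ 2. For the lower bound, the 3 vertices {0, 2, 5} are pairwise adjacent, and any tree decomposition puts a clique entirely inside one bag — forcing width ≥ 2. Combining the bounds, tw(G) = 2.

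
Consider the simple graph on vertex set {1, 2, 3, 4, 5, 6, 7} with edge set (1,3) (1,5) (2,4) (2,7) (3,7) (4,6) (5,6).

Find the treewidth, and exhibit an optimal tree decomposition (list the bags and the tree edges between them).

Treewidth 2.
One such decomposition:
Bags: B1 = {2, 4, 6}  B2 = {2, 6, 7}  B3 = {3, 6, 7}  B4 = {1, 3, 6}  B5 = {1, 5, 6}
Tree: B1–B2, B2–B3, B3–B4, B4–B5

Each bag holds 3 vertices, so the decomposition has width 2, which upper-bounds the treewidth. The edges 6–4–2–7–3–1–5–6 form a cycle, so G is not a tree and its treewidth is at least 2. Therefore the treewidth is 2.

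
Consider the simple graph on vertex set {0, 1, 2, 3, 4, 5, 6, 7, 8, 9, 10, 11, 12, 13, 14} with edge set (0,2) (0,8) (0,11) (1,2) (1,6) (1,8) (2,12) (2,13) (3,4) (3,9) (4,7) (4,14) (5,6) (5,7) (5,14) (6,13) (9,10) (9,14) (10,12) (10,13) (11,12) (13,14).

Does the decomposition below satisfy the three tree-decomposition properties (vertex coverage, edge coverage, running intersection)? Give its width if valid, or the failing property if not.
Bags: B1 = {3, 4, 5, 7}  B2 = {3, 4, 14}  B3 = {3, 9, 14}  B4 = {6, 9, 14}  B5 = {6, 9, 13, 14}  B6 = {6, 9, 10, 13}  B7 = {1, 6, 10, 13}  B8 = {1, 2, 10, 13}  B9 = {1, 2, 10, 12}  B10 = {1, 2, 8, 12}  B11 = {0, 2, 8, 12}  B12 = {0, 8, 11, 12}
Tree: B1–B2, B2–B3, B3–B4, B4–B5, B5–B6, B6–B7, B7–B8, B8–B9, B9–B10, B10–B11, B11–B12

No — edge (5,14) lies in no bag.

A tree decomposition must satisfy three properties: every vertex lies in some bag; for every edge, both endpoints lie together in some bag; and for every vertex, the bags containing it form a connected subtree. Here edge (5,14) lies in no bag, so the decomposition is invalid.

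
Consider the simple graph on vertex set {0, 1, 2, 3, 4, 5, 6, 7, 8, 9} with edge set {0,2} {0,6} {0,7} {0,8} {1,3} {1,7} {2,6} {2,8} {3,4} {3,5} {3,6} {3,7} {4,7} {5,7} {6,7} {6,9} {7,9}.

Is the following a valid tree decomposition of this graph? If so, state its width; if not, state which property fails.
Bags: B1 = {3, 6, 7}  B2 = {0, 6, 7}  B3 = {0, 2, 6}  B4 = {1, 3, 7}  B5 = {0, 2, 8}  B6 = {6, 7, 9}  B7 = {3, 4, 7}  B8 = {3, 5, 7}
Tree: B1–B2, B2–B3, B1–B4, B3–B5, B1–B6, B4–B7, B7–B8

Yes; width 2.

Every vertex of G appears in some bag (union = {0, 1, 2, 3, 4, 5, 6, 7, 8, 9}); every edge is covered by a bag; and for each vertex v the set of bags containing v is connected in the bag tree. The decomposition is therefore valid. The largest bag has 3 vertices, so the width is 2.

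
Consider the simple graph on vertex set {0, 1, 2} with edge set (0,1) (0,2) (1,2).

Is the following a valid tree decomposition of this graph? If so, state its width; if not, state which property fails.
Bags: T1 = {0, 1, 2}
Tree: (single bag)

Checking the three conditions: (i) the bags cover all of {0, 1, 2}; (ii) for each edge, some bag contains both endpoints; (iii) the bags containing any fixed vertex form a subtree. All hold, so the decomposition is valid with width 3 − 1 = 2.

Yes; width 2.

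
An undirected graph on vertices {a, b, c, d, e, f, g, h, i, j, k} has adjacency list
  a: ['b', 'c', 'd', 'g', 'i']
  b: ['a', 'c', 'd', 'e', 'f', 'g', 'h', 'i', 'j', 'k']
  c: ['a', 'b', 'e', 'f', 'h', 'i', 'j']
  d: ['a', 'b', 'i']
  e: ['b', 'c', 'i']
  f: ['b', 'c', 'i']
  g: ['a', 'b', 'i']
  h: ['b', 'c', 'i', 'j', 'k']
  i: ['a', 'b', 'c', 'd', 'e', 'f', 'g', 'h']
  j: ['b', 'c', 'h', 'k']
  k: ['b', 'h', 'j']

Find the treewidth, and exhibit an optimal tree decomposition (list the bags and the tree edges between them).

Treewidth 3.
One such decomposition:
Bags: B1 = {b, c, f, i}  B2 = {a, b, c, i}  B3 = {a, b, g, i}  B4 = {a, b, d, i}  B5 = {b, c, e, i}  B6 = {b, c, h, i}  B7 = {b, c, h, j}  B8 = {b, h, j, k}
Tree: B1–B2, B2–B3, B3–B4, B2–B5, B1–B6, B6–B7, B7–B8

The largest bag has 4 vertices, giving width 3; this decomposition certifies tw(G) ≤ 3. For the lower bound, the 4 vertices {b, c, h, j} are pairwise adjacent, and any tree decomposition puts a clique entirely inside one bag — forcing width ≥ 3. The upper and lower bounds meet at 3, so that is the treewidth.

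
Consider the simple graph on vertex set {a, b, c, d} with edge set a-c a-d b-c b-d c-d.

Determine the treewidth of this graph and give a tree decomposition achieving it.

The largest bag has 3 vertices, giving width 2; this decomposition certifies tw(G) ≤ 2. Conversely, {a, c, d} is a clique of size 3, and the vertices of any clique must share a bag in every tree decomposition; so some bag has ≥ 3 vertices and tw(G) ≥ 2. Hence tw(G) = 2 exactly.

Treewidth 2.
One optimal decomposition is:
Bags: B1 = {b, c, d}  B2 = {a, c, d}
Tree: B1–B2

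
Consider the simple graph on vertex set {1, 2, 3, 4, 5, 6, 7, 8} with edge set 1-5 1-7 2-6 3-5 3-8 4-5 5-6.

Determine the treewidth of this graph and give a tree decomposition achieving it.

Treewidth 1.
One such decomposition:
Bags: B1 = {3, 5}  B2 = {4, 5}  B3 = {3, 8}  B4 = {5, 6}  B5 = {2, 6}  B6 = {1, 5}  B7 = {1, 7}
Tree: B1–B2, B1–B3, B1–B4, B4–B5, B1–B6, B6–B7

Every bag has size at most 2, so the width is 2 − 1 = 1 and tw(G) ≤ 1. Since G has at least one edge (e.g. 3–5), it is not an edgeless graph, so tw(G) ≥ 1. Therefore the treewidth is 1.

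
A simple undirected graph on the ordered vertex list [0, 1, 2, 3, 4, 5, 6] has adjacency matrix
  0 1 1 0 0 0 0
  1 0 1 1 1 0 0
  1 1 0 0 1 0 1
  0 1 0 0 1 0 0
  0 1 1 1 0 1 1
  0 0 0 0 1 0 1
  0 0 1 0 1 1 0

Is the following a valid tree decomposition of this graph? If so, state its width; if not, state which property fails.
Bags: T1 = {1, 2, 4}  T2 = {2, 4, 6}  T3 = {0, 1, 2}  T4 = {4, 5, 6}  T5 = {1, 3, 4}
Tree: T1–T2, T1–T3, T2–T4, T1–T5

Yes; width 2.

Vertex coverage: the bags together contain {0, 1, 2, 3, 4, 5, 6}, the full vertex set. Edge coverage: each edge of G has both endpoints in at least one bag. Running intersection: for every vertex, the bags containing it form a connected subtree. All three properties hold, so this is a valid tree decomposition of width max|bag| − 1 = 2, and hence tw(G) ≤ 2.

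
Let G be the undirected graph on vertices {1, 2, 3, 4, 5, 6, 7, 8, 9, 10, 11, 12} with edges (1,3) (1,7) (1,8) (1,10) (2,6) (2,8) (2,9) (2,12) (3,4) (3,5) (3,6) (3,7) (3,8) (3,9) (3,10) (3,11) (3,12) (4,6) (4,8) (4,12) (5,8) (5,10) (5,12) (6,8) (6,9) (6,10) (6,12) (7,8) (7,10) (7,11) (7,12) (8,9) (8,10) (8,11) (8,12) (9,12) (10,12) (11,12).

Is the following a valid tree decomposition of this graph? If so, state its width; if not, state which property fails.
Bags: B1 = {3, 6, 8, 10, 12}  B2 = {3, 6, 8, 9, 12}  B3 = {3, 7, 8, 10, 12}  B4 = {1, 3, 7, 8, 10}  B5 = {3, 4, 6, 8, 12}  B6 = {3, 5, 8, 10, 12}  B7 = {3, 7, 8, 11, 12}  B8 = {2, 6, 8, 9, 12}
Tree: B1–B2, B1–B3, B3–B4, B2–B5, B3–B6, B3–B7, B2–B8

Checking the three conditions: (i) the bags cover all of {1, 2, 3, 4, 5, 6, 7, 8, 9, 10, 11, 12}; (ii) for each edge, some bag contains both endpoints; (iii) the bags containing any fixed vertex form a subtree. All hold, so the decomposition is valid with width 5 − 1 = 4.

Yes; width 4.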